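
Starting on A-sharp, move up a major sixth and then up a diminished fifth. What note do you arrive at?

C#

A major sixth up from A# is F## (letter F, 9 semitones up).
A diminished fifth up from F## is C# (letter C, 6 semitones up).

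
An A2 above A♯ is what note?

B##

A up a major second is B, so the target letter is B.
From A#, an augmented second is 3 semitones up: B##.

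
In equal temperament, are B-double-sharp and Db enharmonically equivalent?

B## is pitch class 1; Db is pitch class 1.
All spellings map to pitch class 1, so they are enharmonically equivalent.

Yes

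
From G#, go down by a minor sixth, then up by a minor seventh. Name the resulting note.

A#

A minor sixth down from G# is B# (letter B, 8 semitones down).
A minor seventh up from B# is A# (letter A, 10 semitones up).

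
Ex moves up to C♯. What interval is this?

diminished sixth

The letter names run E→C, a span of 5 letter steps, so the interval is some kind of sixth.
E## to C# is 7 semitones. A major sixth is 9, so 7 makes it diminished.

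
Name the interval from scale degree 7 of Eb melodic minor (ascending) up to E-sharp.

augmented second

Scale degree 7 of Eb melodic minor (ascending) is D.
D up to E#: letters D→E make it a second; 3 semitones makes it augmented.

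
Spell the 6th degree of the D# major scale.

B#

Degree 6 takes the letter 5 steps above D, which is B.
In major, degree 6 sits 9 semitones above the tonic. D# + 9 semitones is pitch class 0, spelled on B as B#.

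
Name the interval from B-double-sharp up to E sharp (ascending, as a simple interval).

The letter names run B→E, a span of 3 letter steps, so the interval is some kind of fourth.
B## to E# is 4 semitones. A perfect fourth is 5, so 4 makes it diminished.

diminished fourth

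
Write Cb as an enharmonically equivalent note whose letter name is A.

A##

Cb is pitch class 11. The letter A alone is pitch class 9.
To reach pitch class 11 from A requires an offset of +2 semitones, i.e. double sharp: A##.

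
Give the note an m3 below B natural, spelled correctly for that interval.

A third below B lands on the letter G.
A minor third spans 3 semitones, so B moves to pitch class 8. On the letter G that is G#.

G#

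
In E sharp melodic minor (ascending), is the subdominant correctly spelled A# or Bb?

A#

Each scale degree takes a distinct letter name. Degree 4 of a scale on E must use the letter A.
A# and Bb are enharmonically the same pitch, but only A# uses the letter A, so it is the correct spelling here.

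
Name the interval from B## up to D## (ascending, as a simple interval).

minor third

Counting letters B–C–D gives a third.
B##→D## = 3 semitones, 1 narrower than the major third (4), so minor.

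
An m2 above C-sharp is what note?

D

A second above C lands on the letter D.
A minor second spans 1 semitone, so C# moves to pitch class 2. On the letter D that is D.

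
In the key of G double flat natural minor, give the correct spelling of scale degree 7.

Fbb

Degree 7 takes the letter 6 steps above G, which is F.
In natural minor, degree 7 sits 10 semitones above the tonic. Gbb + 10 semitones is pitch class 3, spelled on F as Fbb.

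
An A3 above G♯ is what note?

G up a major third is B, so the target letter is B.
From G#, an augmented third is 5 semitones up: B##.

B##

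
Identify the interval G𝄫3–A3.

doubly augmented second

The letter names run G→A, a span of 1 letter step, so the interval is some kind of second.
Gbb to A is 4 semitones. A major second is 2, so 4 makes it doubly augmented.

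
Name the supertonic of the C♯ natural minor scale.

D#

The C# natural minor scale runs C# D# E F# G# A B.
Degree 2 is D#.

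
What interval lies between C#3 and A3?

The letter names run C→A, a span of 5 letter steps, so the interval is some kind of sixth.
C# to A is 8 semitones. A major sixth is 9, so 8 makes it minor.

minor sixth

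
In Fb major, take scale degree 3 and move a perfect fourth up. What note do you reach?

Scale degree 3 of Fb major is Ab.
A perfect fourth (5 semitones) above Ab lands on the letter D, giving Db.

Db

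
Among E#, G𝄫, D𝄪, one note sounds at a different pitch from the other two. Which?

D##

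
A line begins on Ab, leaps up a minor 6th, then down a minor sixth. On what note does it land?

A minor sixth up from Ab is Fb (letter F, 8 semitones up).
A minor sixth down from Fb is Ab (letter A, 8 semitones down).

Ab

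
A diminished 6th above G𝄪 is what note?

G up a major sixth is E, so the target letter is E.
From G##, a diminished sixth is 7 semitones up: E.

E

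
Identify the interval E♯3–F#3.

The letter names run E→F, a span of 1 letter step, so the interval is some kind of second.
E# to F# is 1 semitone. A major second is 2, so 1 makes it minor.

minor second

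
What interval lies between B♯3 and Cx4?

major second

Counting letters B–C gives a second.
B#→C## = 2 semitones, exactly the major second.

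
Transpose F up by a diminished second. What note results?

Gbb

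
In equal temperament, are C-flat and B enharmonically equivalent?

Yes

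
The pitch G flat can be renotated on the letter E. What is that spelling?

Gb is pitch class 6. The letter E alone is pitch class 4.
To reach pitch class 6 from E requires an offset of +2 semitones, i.e. double sharp: E##.

E##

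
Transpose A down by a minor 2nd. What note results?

A second below A lands on the letter G.
A minor second spans 1 semitone, so A moves to pitch class 8. On the letter G that is G#.

G#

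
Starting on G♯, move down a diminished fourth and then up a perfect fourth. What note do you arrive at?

G##

A diminished fourth down from G# is D## (letter D, 4 semitones down).
A perfect fourth up from D## is G## (letter G, 5 semitones up).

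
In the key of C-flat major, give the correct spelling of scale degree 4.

Fb

The Cb major scale runs Cb Db Eb Fb Gb Ab Bb.
Degree 4 is Fb.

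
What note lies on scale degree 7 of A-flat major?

G

Degree 7 takes the letter 6 steps above A, which is G.
In major, degree 7 sits 11 semitones above the tonic. Ab + 11 semitones is pitch class 7, spelled on G as G.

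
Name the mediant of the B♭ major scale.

D

Degree 3 takes the letter 2 steps above B, which is D.
In major, degree 3 sits 4 semitones above the tonic. Bb + 4 semitones is pitch class 2, spelled on D as D.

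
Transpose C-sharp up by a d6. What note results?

Ab

C up a major sixth is A, so the target letter is A.
From C#, a diminished sixth is 7 semitones up: Ab.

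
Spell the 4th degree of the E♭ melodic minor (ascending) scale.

Ab

The Eb melodic minor (ascending) scale runs Eb F Gb Ab Bb C D.
Degree 4 is Ab.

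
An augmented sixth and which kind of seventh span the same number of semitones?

minor

An augmented sixth spans 10 semitones.
A seventh spanning 10 semitones is minor (the major seventh is 11).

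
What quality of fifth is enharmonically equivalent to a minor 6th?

A minor sixth spans 8 semitones.
A fifth spanning 8 semitones is augmented (the perfect fifth is 7).

augmented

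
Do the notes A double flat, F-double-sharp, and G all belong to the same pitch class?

Yes

Abb is pitch class 7; F## is pitch class 7; G is pitch class 7.
All spellings map to pitch class 7, so they are enharmonically equivalent.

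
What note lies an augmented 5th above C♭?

A fifth above C lands on the letter G.
An augmented fifth spans 8 semitones, so Cb moves to pitch class 7. On the letter G that is G.

G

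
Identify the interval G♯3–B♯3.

major third

The letter names run G→B, a span of 2 letter steps, so the interval is some kind of third.
G# to B# is 4 semitones. A major third is 4, so 4 makes it major.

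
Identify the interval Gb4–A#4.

Counting letters G–A gives a second.
Gb→A# = 4 semitones, 2 wider than the major second (2), so doubly augmented.

doubly augmented second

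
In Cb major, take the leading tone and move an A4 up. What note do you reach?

The leading tone of Cb major is Bb.
An augmented fourth (6 semitones) above Bb lands on the letter E, giving E.

E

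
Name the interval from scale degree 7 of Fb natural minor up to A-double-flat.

perfect fourth

Scale degree 7 of Fb natural minor is Ebb.
Ebb up to Abb: letters E→A make it a fourth; 5 semitones makes it perfect.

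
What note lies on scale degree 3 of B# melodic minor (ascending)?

Degree 3 takes the letter 2 steps above B, which is D.
In melodic minor (ascending), degree 3 sits 3 semitones above the tonic. B# + 3 semitones is pitch class 3, spelled on D as D#.

D#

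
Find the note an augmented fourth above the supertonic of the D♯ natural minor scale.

The supertonic of D# natural minor is E#.
An augmented fourth (6 semitones) above E# lands on the letter A, giving A##.

A##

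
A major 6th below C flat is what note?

A sixth below C lands on the letter E.
A major sixth spans 9 semitones, so Cb moves to pitch class 2. On the letter E that is Ebb.

Ebb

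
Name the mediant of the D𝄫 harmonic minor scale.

Fbb

Degree 3 takes the letter 2 steps above D, which is F.
In harmonic minor, degree 3 sits 3 semitones above the tonic. Dbb + 3 semitones is pitch class 3, spelled on F as Fbb.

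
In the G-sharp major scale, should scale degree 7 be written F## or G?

F##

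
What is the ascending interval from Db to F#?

Counting letters D–E–F gives a third.
Db→F# = 5 semitones, 1 wider than the major third (4), so augmented.

augmented third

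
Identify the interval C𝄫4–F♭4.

augmented fourth

The letter names run C→F, a span of 3 letter steps, so the interval is some kind of fourth.
Cbb to Fb is 6 semitones. A perfect fourth is 5, so 6 makes it augmented.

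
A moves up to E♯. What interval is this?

The letter names run A→E, a span of 4 letter steps, so the interval is some kind of fifth.
A to E# is 8 semitones. A perfect fifth is 7, so 8 makes it augmented.

augmented fifth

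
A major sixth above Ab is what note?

A sixth above A lands on the letter F.
A major sixth spans 9 semitones, so Ab moves to pitch class 5. On the letter F that is F.

F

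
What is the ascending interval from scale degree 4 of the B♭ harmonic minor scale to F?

major second

Scale degree 4 of Bb harmonic minor is Eb.
Eb up to F: letters E→F make it a second; 2 semitones makes it major.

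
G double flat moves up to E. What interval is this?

doubly augmented sixth

The letter names run G→E, a span of 5 letter steps, so the interval is some kind of sixth.
Gbb to E is 11 semitones. A major sixth is 9, so 11 makes it doubly augmented.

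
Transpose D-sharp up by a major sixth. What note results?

B#

D up a major sixth is B, so the target letter is B.
From D#, a major sixth is 9 semitones up: B#.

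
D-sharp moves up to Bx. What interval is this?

augmented sixth

The letter names run D→B, a span of 5 letter steps, so the interval is some kind of sixth.
D# to B## is 10 semitones. A major sixth is 9, so 10 makes it augmented.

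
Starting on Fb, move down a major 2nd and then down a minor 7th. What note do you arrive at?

Fb

A major second down from Fb is Ebb (letter E, 2 semitones down).
A minor seventh down from Ebb is Fb (letter F, 10 semitones down).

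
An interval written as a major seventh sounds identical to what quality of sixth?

A major seventh spans 11 semitones.
A sixth spanning 11 semitones is doubly augmented (the major sixth is 9).

doubly augmented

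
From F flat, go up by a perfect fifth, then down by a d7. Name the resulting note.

A perfect fifth up from Fb is Cb (letter C, 7 semitones up).
A diminished seventh down from Cb is D (letter D, 9 semitones down).

D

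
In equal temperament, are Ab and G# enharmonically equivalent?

Ab = pitch class 8 and G# = pitch class 8 — the same pitch class, so they are enharmonic equivalents.

Yes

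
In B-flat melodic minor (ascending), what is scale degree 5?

Degree 5 takes the letter 4 steps above B, which is F.
In melodic minor (ascending), degree 5 sits 7 semitones above the tonic. Bb + 7 semitones is pitch class 5, spelled on F as F.

F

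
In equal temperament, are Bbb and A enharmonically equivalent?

Bbb = pitch class 9 and A = pitch class 9 — the same pitch class, so they are enharmonic equivalents.

Yes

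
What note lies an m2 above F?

Gb

F up a major second is G, so the target letter is G.
From F, a minor second is 1 semitone up: Gb.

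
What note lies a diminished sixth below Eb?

E down a major sixth is G, so the target letter is G.
From Eb, a diminished sixth is 7 semitones down: G#.

G#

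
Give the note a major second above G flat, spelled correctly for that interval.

Ab

G up a major second is A, so the target letter is A.
From Gb, a major second is 2 semitones up: Ab.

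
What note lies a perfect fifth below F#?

F down a perfect fifth is Bb, so the target letter is B.
From F#, a perfect fifth is 7 semitones down: B.

B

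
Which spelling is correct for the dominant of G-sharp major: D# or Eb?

Each scale degree takes a distinct letter name. Degree 5 of a scale on G must use the letter D.
D# and Eb are enharmonically the same pitch, but only D# uses the letter D, so it is the correct spelling here.

D#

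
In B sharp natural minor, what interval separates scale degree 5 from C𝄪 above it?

perfect fifth

Scale degree 5 of B# natural minor is F##.
F## up to C##: letters F→C make it a fifth; 7 semitones makes it perfect.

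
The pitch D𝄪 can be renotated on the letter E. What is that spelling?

E

Plain E sits at the same pitch as D##, so on the letter E the same pitch needs a natural: E.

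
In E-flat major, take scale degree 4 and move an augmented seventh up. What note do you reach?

Scale degree 4 of Eb major is Ab.
An augmented seventh (12 semitones) above Ab lands on the letter G, giving G#.

G#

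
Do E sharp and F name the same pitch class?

Yes

E# = pitch class 5 and F = pitch class 5 — the same pitch class, so they are enharmonic equivalents.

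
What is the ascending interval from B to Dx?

Counting letters B–C–D gives a third.
B→D## = 5 semitones, 1 wider than the major third (4), so augmented.

augmented third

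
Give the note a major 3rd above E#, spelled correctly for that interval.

G##

E up a major third is G#, so the target letter is G.
From E#, a major third is 4 semitones up: G##.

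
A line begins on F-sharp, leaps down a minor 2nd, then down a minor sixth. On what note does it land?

A minor second down from F# is E# (letter E, 1 semitone down).
A minor sixth down from E# is G## (letter G, 8 semitones down).

G##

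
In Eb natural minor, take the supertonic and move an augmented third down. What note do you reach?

Dbb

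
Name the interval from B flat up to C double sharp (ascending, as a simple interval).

doubly augmented second

The letter names run B→C, a span of 1 letter step, so the interval is some kind of second.
Bb to C## is 4 semitones. A major second is 2, so 4 makes it doubly augmented.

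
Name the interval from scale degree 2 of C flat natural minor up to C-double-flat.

diminished seventh

Scale degree 2 of Cb natural minor is Db.
Db up to Cbb: letters D→C make it a seventh; 9 semitones makes it diminished.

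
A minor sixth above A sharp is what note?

F#

A sixth above A lands on the letter F.
A minor sixth spans 8 semitones, so A# moves to pitch class 6. On the letter F that is F#.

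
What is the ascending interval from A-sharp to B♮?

minor second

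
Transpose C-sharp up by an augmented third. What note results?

E##

C up a major third is E, so the target letter is E.
From C#, an augmented third is 5 semitones up: E##.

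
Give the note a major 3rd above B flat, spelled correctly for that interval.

D

B up a major third is D#, so the target letter is D.
From Bb, a major third is 4 semitones up: D.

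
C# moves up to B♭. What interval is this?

Counting letters C–D–E–F–G–A–B gives a seventh.
C#→Bb = 9 semitones, 2 narrower than the major seventh (11), so diminished.

diminished seventh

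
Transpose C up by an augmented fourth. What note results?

F#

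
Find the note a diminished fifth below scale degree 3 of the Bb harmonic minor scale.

Scale degree 3 of Bb harmonic minor is Db.
A diminished fifth (6 semitones) below Db lands on the letter G, giving G.

G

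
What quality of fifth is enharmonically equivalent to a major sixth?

A major sixth spans 9 semitones.
A fifth spanning 9 semitones is doubly augmented (the perfect fifth is 7).

doubly augmented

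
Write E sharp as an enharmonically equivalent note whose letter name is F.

F

E# is pitch class 5. The letter F alone is pitch class 5.
Pitch class 5 on F needs no accidental: F.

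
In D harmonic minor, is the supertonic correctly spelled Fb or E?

E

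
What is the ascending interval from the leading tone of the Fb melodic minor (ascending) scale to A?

augmented fourth

The leading tone of Fb melodic minor (ascending) is Eb.
Eb up to A: letters E→A make it a fourth; 6 semitones makes it augmented.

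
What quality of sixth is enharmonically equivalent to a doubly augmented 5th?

major

A doubly augmented fifth spans 9 semitones.
A sixth spanning 9 semitones is major (the major sixth is 9).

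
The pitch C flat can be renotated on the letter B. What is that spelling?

B

Plain B sits at the same pitch as Cb, so on the letter B the same pitch needs a natural: B.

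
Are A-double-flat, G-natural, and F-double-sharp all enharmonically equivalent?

Yes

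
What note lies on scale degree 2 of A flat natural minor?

Bb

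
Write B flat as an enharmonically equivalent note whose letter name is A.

A#

Plain A sits 1 semitone below Bb, so on the letter A the same pitch needs a sharp: A#.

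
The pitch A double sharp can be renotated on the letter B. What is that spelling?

B

A## is pitch class 11. The letter B alone is pitch class 11.
Pitch class 11 on B needs no accidental: B.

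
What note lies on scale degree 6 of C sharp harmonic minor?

Degree 6 takes the letter 5 steps above C, which is A.
In harmonic minor, degree 6 sits 8 semitones above the tonic. C# + 8 semitones is pitch class 9, spelled on A as A.

A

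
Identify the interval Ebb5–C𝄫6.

minor sixth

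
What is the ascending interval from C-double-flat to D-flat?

augmented second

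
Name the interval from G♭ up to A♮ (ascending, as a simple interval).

Counting letters G–A gives a second.
Gb→A = 3 semitones, 1 wider than the major second (2), so augmented.

augmented second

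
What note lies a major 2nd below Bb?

Ab

A second below B lands on the letter A.
A major second spans 2 semitones, so Bb moves to pitch class 8. On the letter A that is Ab.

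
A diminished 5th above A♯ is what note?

E

A up a perfect fifth is E, so the target letter is E.
From A#, a diminished fifth is 6 semitones up: E.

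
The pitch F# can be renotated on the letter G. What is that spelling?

Gb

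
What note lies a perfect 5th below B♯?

A fifth below B lands on the letter E.
A perfect fifth spans 7 semitones, so B# moves to pitch class 5. On the letter E that is E#.

E#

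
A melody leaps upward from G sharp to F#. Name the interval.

minor seventh

The letter names run G→F, a span of 6 letter steps, so the interval is some kind of seventh.
G# to F# is 10 semitones. A major seventh is 11, so 10 makes it minor.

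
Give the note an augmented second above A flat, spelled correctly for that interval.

A second above A lands on the letter B.
An augmented second spans 3 semitones, so Ab moves to pitch class 11. On the letter B that is B.

B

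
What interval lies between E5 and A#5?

Counting letters E–F–G–A gives a fourth.
E→A# = 6 semitones, 1 wider than the perfect fourth (5), so augmented.

augmented fourth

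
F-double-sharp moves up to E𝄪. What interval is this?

major seventh

The letter names run F→E, a span of 6 letter steps, so the interval is some kind of seventh.
F## to E## is 11 semitones. A major seventh is 11, so 11 makes it major.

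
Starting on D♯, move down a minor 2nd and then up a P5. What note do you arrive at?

A minor second down from D# is C## (letter C, 1 semitone down).
A perfect fifth up from C## is G## (letter G, 7 semitones up).

G##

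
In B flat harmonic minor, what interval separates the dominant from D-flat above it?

minor sixth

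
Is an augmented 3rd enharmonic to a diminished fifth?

No

An augmented third spans 5 semitones; a diminished fifth spans 6.
The spans differ, so they are not enharmonic equivalents.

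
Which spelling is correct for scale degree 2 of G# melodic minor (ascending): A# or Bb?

A#

Each scale degree takes a distinct letter name. Degree 2 of a scale on G must use the letter A.
A# and Bb are enharmonically the same pitch, but only A# uses the letter A, so it is the correct spelling here.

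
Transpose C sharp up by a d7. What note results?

Bb

A seventh above C lands on the letter B.
A diminished seventh spans 9 semitones, so C# moves to pitch class 10. On the letter B that is Bb.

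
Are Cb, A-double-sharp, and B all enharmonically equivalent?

Yes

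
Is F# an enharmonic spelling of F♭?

Two spellings are enharmonically equivalent only if they share a pitch class.
Here F# → 6, Fb → 4; 4 ≠ 6, so they are not.

No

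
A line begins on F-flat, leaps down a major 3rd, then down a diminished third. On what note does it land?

Bb

A major third down from Fb is Dbb (letter D, 4 semitones down).
A diminished third down from Dbb is Bb (letter B, 2 semitones down).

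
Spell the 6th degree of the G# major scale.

E#

The G# major scale runs G# A# B# C# D# E# F##.
Degree 6 is E#.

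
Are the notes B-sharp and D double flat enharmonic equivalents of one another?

B# is pitch class 0; Dbb is pitch class 0.
All spellings map to pitch class 0, so they are enharmonically equivalent.

Yes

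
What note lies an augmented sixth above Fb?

D

A sixth above F lands on the letter D.
An augmented sixth spans 10 semitones, so Fb moves to pitch class 2. On the letter D that is D.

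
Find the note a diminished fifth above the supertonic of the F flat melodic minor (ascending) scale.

Dbb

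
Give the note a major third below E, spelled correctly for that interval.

E down a major third is C, so the target letter is C.
From E, a major third is 4 semitones down: C.

C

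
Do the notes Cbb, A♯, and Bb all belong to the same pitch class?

Yes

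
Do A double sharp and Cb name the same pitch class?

A## = pitch class 11 and Cb = pitch class 11 — the same pitch class, so they are enharmonic equivalents.

Yes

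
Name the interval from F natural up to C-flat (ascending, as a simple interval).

diminished fifth

The letter names run F→C, a span of 4 letter steps, so the interval is some kind of fifth.
F to Cb is 6 semitones. A perfect fifth is 7, so 6 makes it diminished.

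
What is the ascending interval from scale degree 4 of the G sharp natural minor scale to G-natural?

diminished fifth

Scale degree 4 of G# natural minor is C#.
C# up to G: letters C→G make it a fifth; 6 semitones makes it diminished.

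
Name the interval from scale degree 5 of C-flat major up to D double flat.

diminished fifth

Scale degree 5 of Cb major is Gb.
Gb up to Dbb: letters G→D make it a fifth; 6 semitones makes it diminished.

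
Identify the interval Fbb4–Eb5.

Counting letters F–G–A–B–C–D–E gives a seventh.
Fbb→Eb = 12 semitones, 1 wider than the major seventh (11), so augmented.

augmented seventh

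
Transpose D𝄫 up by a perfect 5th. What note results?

A fifth above D lands on the letter A.
A perfect fifth spans 7 semitones, so Dbb moves to pitch class 7. On the letter A that is Abb.

Abb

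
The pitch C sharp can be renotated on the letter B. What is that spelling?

B##

C# is pitch class 1. The letter B alone is pitch class 11.
To reach pitch class 1 from B requires an offset of +2 semitones, i.e. double sharp: B##.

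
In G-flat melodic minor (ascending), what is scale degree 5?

The Gb melodic minor (ascending) scale runs Gb Ab Bbb Cb Db Eb F.
Degree 5 is Db.

Db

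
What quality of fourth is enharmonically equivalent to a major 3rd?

A major third spans 4 semitones.
A fourth spanning 4 semitones is diminished (the perfect fourth is 5).

diminished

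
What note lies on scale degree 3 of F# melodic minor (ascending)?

Degree 3 takes the letter 2 steps above F, which is A.
In melodic minor (ascending), degree 3 sits 3 semitones above the tonic. F# + 3 semitones is pitch class 9, spelled on A as A.

A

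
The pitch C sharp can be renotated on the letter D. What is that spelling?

Db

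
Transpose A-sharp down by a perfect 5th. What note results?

A fifth below A lands on the letter D.
A perfect fifth spans 7 semitones, so A# moves to pitch class 3. On the letter D that is D#.

D#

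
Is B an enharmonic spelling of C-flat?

Yes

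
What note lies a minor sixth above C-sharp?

A

C up a major sixth is A, so the target letter is A.
From C#, a minor sixth is 8 semitones up: A.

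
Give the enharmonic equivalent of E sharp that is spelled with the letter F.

F

Plain F sits at the same pitch as E#, so on the letter F the same pitch needs a natural: F.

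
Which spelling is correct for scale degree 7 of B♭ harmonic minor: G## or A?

A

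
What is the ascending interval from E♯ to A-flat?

The letter names run E→A, a span of 3 letter steps, so the interval is some kind of fourth.
E# to Ab is 3 semitones. A perfect fourth is 5, so 3 makes it doubly diminished.

doubly diminished fourth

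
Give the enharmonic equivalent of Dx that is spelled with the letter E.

D## is pitch class 4. The letter E alone is pitch class 4.
Pitch class 4 on E needs no accidental: E.

E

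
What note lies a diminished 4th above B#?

B up a perfect fourth is E, so the target letter is E.
From B#, a diminished fourth is 4 semitones up: E.

E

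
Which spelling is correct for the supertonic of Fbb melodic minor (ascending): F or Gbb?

Gbb

Each scale degree takes a distinct letter name. Degree 2 of a scale on F must use the letter G.
Gbb and F are enharmonically the same pitch, but only Gbb uses the letter G, so it is the correct spelling here.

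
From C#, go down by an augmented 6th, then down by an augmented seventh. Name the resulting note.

Fbb

An augmented sixth down from C# is Eb (letter E, 10 semitones down).
An augmented seventh down from Eb is Fbb (letter F, 12 semitones down).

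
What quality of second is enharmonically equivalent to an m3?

A minor third spans 3 semitones.
A second spanning 3 semitones is augmented (the major second is 2).

augmented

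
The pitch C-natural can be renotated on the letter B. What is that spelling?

B#

C is pitch class 0. The letter B alone is pitch class 11.
To reach pitch class 0 from B requires an offset of +1 semitone, i.e. sharp: B#.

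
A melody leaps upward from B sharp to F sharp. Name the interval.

diminished fifth

Counting letters B–C–D–E–F gives a fifth.
B#→F# = 6 semitones, 1 narrower than the perfect fifth (7), so diminished.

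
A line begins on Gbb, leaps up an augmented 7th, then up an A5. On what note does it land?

C#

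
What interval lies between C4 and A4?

The letter names run C→A, a span of 5 letter steps, so the interval is some kind of sixth.
C to A is 9 semitones. A major sixth is 9, so 9 makes it major.

major sixth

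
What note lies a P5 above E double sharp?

E up a perfect fifth is B, so the target letter is B.
From E##, a perfect fifth is 7 semitones up: B##.

B##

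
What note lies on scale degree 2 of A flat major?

The Ab major scale runs Ab Bb C Db Eb F G.
Degree 2 is Bb.

Bb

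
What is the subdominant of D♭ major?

Gb

The Db major scale runs Db Eb F Gb Ab Bb C.
Degree 4 is Gb.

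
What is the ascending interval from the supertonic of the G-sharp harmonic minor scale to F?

The supertonic of G# harmonic minor is A#.
A# up to F: letters A→F make it a sixth; 7 semitones makes it diminished.

diminished sixth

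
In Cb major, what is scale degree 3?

The Cb major scale runs Cb Db Eb Fb Gb Ab Bb.
Degree 3 is Eb.

Eb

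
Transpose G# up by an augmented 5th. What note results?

D##

G up a perfect fifth is D, so the target letter is D.
From G#, an augmented fifth is 8 semitones up: D##.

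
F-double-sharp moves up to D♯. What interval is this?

The letter names run F→D, a span of 5 letter steps, so the interval is some kind of sixth.
F## to D# is 8 semitones. A major sixth is 9, so 8 makes it minor.

minor sixth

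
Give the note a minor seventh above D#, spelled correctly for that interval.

C#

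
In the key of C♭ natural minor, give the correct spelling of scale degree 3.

Ebb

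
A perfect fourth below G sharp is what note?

D#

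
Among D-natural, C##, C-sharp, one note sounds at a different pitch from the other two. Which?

In 12-tone equal temperament, enharmonic equivalents share a pitch class. D is pitch class 2; C## is pitch class 2; C# is pitch class 1.
D and C## share pitch class 2, while C# is pitch class 1.

C#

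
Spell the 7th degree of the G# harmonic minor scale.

F##

Degree 7 takes the letter 6 steps above G, which is F.
In harmonic minor, degree 7 sits 11 semitones above the tonic. G# + 11 semitones is pitch class 7, spelled on F as F##.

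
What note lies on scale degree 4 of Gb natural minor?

Cb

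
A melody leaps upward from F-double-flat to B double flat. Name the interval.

augmented fourth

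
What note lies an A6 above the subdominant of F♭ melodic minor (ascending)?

G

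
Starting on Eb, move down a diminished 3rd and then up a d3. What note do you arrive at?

Eb

A diminished third down from Eb is C# (letter C, 2 semitones down).
A diminished third up from C# is Eb (letter E, 2 semitones up).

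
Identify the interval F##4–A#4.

minor third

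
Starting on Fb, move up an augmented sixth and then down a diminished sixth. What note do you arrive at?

F##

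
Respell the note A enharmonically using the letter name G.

Plain G sits 2 semitones below A, so on the letter G the same pitch needs a double sharp: G##.

G##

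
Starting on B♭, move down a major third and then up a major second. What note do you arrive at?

Ab

A major third down from Bb is Gb (letter G, 4 semitones down).
A major second up from Gb is Ab (letter A, 2 semitones up).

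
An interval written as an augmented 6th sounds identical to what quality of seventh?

minor

An augmented sixth spans 10 semitones.
A seventh spanning 10 semitones is minor (the major seventh is 11).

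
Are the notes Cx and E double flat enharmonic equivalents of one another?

Yes

C## = pitch class 2 and Ebb = pitch class 2 — the same pitch class, so they are enharmonic equivalents.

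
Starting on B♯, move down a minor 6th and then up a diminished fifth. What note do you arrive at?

A minor sixth down from B# is D## (letter D, 8 semitones down).
A diminished fifth up from D## is A# (letter A, 6 semitones up).

A#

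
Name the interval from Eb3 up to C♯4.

augmented sixth

The letter names run E→C, a span of 5 letter steps, so the interval is some kind of sixth.
Eb to C# is 10 semitones. A major sixth is 9, so 10 makes it augmented.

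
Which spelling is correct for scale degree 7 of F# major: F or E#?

Each scale degree takes a distinct letter name. Degree 7 of a scale on F must use the letter E.
E# and F are enharmonically the same pitch, but only E# uses the letter E, so it is the correct spelling here.

E#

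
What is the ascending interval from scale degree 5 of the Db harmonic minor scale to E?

augmented fifth

Scale degree 5 of Db harmonic minor is Ab.
Ab up to E: letters A→E make it a fifth; 8 semitones makes it augmented.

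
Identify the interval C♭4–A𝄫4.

minor sixth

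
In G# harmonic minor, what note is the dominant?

D#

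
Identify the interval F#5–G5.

The letter names run F→G, a span of 1 letter step, so the interval is some kind of second.
F# to G is 1 semitone. A major second is 2, so 1 makes it minor.

minor second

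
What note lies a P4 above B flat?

Eb

B up a perfect fourth is E, so the target letter is E.
From Bb, a perfect fourth is 5 semitones up: Eb.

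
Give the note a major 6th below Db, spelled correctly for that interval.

Fb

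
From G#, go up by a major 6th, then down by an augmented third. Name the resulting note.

C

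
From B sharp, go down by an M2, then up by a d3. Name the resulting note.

C

A major second down from B# is A# (letter A, 2 semitones down).
A diminished third up from A# is C (letter C, 2 semitones up).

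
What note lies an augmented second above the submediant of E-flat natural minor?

D

The submediant of Eb natural minor is Cb.
An augmented second (3 semitones) above Cb lands on the letter D, giving D.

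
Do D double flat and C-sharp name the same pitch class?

Dbb is pitch class 0; C# is pitch class 1.
The pitch classes differ (0 vs. 1), so they are not enharmonic equivalents.

No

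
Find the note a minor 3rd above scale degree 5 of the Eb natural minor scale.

Scale degree 5 of Eb natural minor is Bb.
A minor third (3 semitones) above Bb lands on the letter D, giving Db.

Db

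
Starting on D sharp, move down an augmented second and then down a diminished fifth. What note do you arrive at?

An augmented second down from D# is C (letter C, 3 semitones down).
A diminished fifth down from C is F# (letter F, 6 semitones down).

F#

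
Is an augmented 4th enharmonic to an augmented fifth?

No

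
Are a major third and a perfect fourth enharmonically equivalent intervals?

No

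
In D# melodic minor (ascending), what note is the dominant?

The D# melodic minor (ascending) scale runs D# E# F# G# A# B# C##.
Degree 5 is A#.

A#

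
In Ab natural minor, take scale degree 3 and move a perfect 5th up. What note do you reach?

Scale degree 3 of Ab natural minor is Cb.
A perfect fifth (7 semitones) above Cb lands on the letter G, giving Gb.

Gb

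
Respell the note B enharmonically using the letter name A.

A##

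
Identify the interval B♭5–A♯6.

augmented seventh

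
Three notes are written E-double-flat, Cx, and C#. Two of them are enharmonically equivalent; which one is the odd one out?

C#

In 12-tone equal temperament, enharmonic equivalents share a pitch class. Ebb is pitch class 2; C## is pitch class 2; C# is pitch class 1.
Ebb and C## share pitch class 2, while C# is pitch class 1.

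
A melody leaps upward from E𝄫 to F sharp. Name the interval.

Counting letters E–F gives a second.
Ebb→F# = 4 semitones, 2 wider than the major second (2), so doubly augmented.

doubly augmented second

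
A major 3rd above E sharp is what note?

G##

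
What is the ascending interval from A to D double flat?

The letter names run A→D, a span of 3 letter steps, so the interval is some kind of fourth.
A to Dbb is 3 semitones. A perfect fourth is 5, so 3 makes it doubly diminished.

doubly diminished fourth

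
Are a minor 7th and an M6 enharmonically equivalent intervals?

A minor seventh spans 10 semitones; a major sixth spans 9.
The spans differ, so they are not enharmonic equivalents.

No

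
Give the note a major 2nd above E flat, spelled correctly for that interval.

F

A second above E lands on the letter F.
A major second spans 2 semitones, so Eb moves to pitch class 5. On the letter F that is F.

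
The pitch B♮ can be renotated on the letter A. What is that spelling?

Plain A sits 2 semitones below B, so on the letter A the same pitch needs a double sharp: A##.

A##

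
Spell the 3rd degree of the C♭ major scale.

The Cb major scale runs Cb Db Eb Fb Gb Ab Bb.
Degree 3 is Eb.

Eb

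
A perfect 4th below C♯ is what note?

A fourth below C lands on the letter G.
A perfect fourth spans 5 semitones, so C# moves to pitch class 8. On the letter G that is G#.

G#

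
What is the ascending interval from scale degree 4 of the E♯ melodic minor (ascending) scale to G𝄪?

major seventh

Scale degree 4 of E# melodic minor (ascending) is A#.
A# up to G##: letters A→G make it a seventh; 11 semitones makes it major.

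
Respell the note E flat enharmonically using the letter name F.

Eb is pitch class 3. The letter F alone is pitch class 5.
To reach pitch class 3 from F requires an offset of -2 semitones, i.e. double flat: Fbb.

Fbb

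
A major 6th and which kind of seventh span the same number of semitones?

diminished

A major sixth spans 9 semitones.
A seventh spanning 9 semitones is diminished (the major seventh is 11).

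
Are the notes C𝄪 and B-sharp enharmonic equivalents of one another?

No

Two spellings are enharmonically equivalent only if they share a pitch class.
Here C## → 2, B# → 0; 0 ≠ 2, so they are not.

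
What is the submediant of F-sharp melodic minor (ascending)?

Degree 6 takes the letter 5 steps above F, which is D.
In melodic minor (ascending), degree 6 sits 9 semitones above the tonic. F# + 9 semitones is pitch class 3, spelled on D as D#.

D#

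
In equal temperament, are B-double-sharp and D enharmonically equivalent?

Two spellings are enharmonically equivalent only if they share a pitch class.
Here B## → 1, D → 2; 1 ≠ 2, so they are not.

No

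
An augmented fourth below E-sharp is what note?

B

E down a perfect fourth is B, so the target letter is B.
From E#, an augmented fourth is 6 semitones down: B.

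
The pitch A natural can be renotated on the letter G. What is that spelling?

G##

A is pitch class 9. The letter G alone is pitch class 7.
To reach pitch class 9 from G requires an offset of +2 semitones, i.e. double sharp: G##.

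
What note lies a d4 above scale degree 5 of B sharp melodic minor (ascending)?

Scale degree 5 of B# melodic minor (ascending) is F##.
A diminished fourth (4 semitones) above F## lands on the letter B, giving B.

B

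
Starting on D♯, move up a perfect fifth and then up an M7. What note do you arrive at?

A perfect fifth up from D# is A# (letter A, 7 semitones up).
A major seventh up from A# is G## (letter G, 11 semitones up).

G##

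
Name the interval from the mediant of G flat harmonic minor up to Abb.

The mediant of Gb harmonic minor is Bbb.
Bbb up to Abb: letters B→A make it a seventh; 10 semitones makes it minor.

minor seventh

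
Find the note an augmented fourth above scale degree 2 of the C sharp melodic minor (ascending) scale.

Scale degree 2 of C# melodic minor (ascending) is D#.
An augmented fourth (6 semitones) above D# lands on the letter G, giving G##.

G##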